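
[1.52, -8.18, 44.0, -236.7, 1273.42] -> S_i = 1.52*(-5.38)^i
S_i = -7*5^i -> [-7, -35, -175, -875, -4375]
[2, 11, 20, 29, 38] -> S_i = 2 + 9*i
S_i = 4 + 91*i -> [4, 95, 186, 277, 368]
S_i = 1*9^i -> [1, 9, 81, 729, 6561]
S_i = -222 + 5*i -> [-222, -217, -212, -207, -202]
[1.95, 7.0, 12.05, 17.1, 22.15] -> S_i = 1.95 + 5.05*i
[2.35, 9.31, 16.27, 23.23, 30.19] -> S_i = 2.35 + 6.96*i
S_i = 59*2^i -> [59, 118, 236, 472, 944]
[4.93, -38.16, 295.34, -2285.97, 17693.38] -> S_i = 4.93*(-7.74)^i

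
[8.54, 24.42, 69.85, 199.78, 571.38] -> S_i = 8.54*2.86^i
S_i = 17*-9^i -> [17, -153, 1377, -12393, 111537]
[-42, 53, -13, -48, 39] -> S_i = Random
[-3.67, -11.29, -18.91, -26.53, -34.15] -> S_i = -3.67 + -7.62*i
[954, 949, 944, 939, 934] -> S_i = 954 + -5*i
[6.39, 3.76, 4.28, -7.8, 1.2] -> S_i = Random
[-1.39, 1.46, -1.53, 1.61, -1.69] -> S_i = -1.39*(-1.05)^i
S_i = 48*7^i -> [48, 336, 2352, 16464, 115248]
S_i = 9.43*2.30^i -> [9.43, 21.69, 49.88, 114.73, 263.89]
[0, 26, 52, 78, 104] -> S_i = 0 + 26*i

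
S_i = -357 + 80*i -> [-357, -277, -197, -117, -37]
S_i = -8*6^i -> [-8, -48, -288, -1728, -10368]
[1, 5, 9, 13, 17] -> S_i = 1 + 4*i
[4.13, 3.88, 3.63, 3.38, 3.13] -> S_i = 4.13 + -0.25*i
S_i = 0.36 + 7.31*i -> [0.36, 7.67, 14.98, 22.29, 29.6]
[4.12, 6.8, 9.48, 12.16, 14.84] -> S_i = 4.12 + 2.68*i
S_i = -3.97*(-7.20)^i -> [-3.97, 28.58, -205.8, 1481.79, -10668.92]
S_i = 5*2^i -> [5, 10, 20, 40, 80]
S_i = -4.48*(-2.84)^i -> [-4.48, 12.72, -36.13, 102.62, -291.44]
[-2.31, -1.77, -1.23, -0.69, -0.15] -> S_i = -2.31 + 0.54*i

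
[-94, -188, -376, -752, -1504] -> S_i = -94*2^i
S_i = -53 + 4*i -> [-53, -49, -45, -41, -37]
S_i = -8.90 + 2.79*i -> [-8.9, -6.11, -3.32, -0.53, 2.26]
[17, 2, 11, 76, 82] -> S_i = Random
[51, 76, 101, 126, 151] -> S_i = 51 + 25*i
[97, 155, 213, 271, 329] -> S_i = 97 + 58*i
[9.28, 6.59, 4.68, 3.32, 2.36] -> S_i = 9.28*0.71^i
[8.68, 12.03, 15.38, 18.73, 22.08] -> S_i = 8.68 + 3.35*i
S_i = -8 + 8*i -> [-8, 0, 8, 16, 24]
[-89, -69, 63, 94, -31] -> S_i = Random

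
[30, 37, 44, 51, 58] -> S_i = 30 + 7*i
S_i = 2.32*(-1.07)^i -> [2.32, -2.48, 2.66, -2.84, 3.04]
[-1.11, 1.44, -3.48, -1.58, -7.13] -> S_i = Random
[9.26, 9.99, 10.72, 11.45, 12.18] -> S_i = 9.26 + 0.73*i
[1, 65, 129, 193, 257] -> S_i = 1 + 64*i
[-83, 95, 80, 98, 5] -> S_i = Random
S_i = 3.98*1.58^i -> [3.98, 6.29, 9.94, 15.7, 24.8]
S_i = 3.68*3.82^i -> [3.68, 14.06, 53.7, 205.13, 783.61]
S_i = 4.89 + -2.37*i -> [4.89, 2.52, 0.15, -2.22, -4.59]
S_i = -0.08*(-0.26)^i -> [-0.08, 0.02, -0.01, 0.0, -0.0]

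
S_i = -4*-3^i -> [-4, 12, -36, 108, -324]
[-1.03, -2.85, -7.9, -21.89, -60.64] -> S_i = -1.03*2.77^i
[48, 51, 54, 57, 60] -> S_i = 48 + 3*i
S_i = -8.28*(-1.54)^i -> [-8.28, 12.75, -19.64, 30.24, -46.57]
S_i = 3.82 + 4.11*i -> [3.82, 7.93, 12.04, 16.15, 20.26]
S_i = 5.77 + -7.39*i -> [5.77, -1.62, -9.01, -16.4, -23.79]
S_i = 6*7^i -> [6, 42, 294, 2058, 14406]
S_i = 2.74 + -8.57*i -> [2.74, -5.83, -14.4, -22.97, -31.54]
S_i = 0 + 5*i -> [0, 5, 10, 15, 20]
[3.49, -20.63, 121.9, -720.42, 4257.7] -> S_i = 3.49*(-5.91)^i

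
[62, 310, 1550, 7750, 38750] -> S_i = 62*5^i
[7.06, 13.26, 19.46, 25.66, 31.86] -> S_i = 7.06 + 6.20*i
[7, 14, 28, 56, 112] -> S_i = 7*2^i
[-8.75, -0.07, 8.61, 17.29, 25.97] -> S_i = -8.75 + 8.68*i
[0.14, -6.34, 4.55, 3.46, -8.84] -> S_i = Random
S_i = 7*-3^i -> [7, -21, 63, -189, 567]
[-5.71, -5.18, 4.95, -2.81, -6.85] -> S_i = Random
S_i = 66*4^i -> [66, 264, 1056, 4224, 16896]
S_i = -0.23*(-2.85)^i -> [-0.23, 0.66, -1.87, 5.32, -15.17]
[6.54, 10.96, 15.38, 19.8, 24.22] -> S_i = 6.54 + 4.42*i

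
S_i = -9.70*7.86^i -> [-9.7, -76.24, -599.26, -4710.2, -37022.17]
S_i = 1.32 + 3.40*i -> [1.32, 4.72, 8.12, 11.52, 14.92]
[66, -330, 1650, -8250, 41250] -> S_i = 66*-5^i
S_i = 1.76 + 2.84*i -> [1.76, 4.6, 7.44, 10.28, 13.12]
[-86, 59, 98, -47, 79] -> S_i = Random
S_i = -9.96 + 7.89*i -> [-9.96, -2.07, 5.82, 13.71, 21.6]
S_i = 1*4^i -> [1, 4, 16, 64, 256]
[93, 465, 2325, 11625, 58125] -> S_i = 93*5^i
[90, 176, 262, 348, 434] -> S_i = 90 + 86*i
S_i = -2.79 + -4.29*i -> [-2.79, -7.08, -11.37, -15.66, -19.95]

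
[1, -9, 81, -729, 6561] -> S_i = 1*-9^i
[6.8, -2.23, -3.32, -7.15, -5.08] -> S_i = Random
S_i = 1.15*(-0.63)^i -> [1.15, -0.72, 0.46, -0.29, 0.18]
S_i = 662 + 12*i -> [662, 674, 686, 698, 710]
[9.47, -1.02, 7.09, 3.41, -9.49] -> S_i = Random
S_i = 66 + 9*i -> [66, 75, 84, 93, 102]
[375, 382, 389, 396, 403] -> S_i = 375 + 7*i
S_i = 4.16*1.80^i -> [4.16, 7.49, 13.48, 24.26, 43.67]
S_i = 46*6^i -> [46, 276, 1656, 9936, 59616]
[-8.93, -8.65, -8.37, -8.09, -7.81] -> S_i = -8.93 + 0.28*i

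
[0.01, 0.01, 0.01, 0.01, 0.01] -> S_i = 0.01*1.09^i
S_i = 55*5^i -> [55, 275, 1375, 6875, 34375]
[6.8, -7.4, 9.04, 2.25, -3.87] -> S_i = Random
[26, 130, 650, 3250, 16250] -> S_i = 26*5^i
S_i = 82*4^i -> [82, 328, 1312, 5248, 20992]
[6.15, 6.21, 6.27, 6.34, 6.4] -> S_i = 6.15*1.01^i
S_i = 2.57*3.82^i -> [2.57, 9.82, 37.5, 143.26, 547.25]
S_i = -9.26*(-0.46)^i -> [-9.26, 4.26, -1.96, 0.9, -0.41]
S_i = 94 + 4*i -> [94, 98, 102, 106, 110]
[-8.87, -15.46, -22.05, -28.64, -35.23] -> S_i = -8.87 + -6.59*i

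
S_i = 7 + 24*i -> [7, 31, 55, 79, 103]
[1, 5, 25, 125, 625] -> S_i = 1*5^i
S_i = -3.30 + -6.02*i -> [-3.3, -9.32, -15.34, -21.36, -27.38]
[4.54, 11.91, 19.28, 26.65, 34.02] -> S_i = 4.54 + 7.37*i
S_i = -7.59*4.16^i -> [-7.59, -31.57, -131.35, -546.41, -2273.08]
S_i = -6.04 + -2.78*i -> [-6.04, -8.82, -11.6, -14.38, -17.16]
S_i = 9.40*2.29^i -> [9.4, 21.53, 49.29, 112.88, 258.51]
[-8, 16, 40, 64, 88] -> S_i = -8 + 24*i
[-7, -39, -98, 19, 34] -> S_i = Random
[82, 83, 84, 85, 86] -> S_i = 82 + 1*i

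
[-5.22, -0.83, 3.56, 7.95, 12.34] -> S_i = -5.22 + 4.39*i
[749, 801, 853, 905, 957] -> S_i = 749 + 52*i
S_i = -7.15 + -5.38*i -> [-7.15, -12.53, -17.91, -23.29, -28.67]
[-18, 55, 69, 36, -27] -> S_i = Random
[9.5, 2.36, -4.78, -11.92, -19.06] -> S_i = 9.50 + -7.14*i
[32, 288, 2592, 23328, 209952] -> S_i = 32*9^i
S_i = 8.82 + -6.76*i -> [8.82, 2.06, -4.7, -11.46, -18.22]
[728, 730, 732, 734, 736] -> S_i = 728 + 2*i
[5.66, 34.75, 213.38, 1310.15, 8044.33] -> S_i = 5.66*6.14^i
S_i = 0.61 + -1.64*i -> [0.61, -1.03, -2.67, -4.31, -5.95]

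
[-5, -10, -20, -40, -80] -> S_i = -5*2^i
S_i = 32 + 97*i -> [32, 129, 226, 323, 420]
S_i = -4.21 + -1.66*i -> [-4.21, -5.87, -7.53, -9.19, -10.85]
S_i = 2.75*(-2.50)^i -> [2.75, -6.88, 17.19, -42.97, 107.42]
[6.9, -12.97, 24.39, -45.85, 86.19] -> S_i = 6.90*(-1.88)^i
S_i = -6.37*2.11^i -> [-6.37, -13.44, -28.36, -59.84, -126.26]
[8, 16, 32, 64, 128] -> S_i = 8*2^i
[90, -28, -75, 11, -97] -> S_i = Random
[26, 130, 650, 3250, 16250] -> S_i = 26*5^i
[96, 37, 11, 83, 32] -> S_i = Random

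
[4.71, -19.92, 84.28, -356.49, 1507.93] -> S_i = 4.71*(-4.23)^i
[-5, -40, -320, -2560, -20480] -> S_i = -5*8^i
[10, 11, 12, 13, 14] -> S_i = 10 + 1*i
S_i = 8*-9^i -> [8, -72, 648, -5832, 52488]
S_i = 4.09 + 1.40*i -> [4.09, 5.49, 6.89, 8.29, 9.69]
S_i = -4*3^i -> [-4, -12, -36, -108, -324]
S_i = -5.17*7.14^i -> [-5.17, -36.91, -263.56, -1881.85, -13436.41]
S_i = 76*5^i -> [76, 380, 1900, 9500, 47500]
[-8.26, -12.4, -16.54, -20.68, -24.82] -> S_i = -8.26 + -4.14*i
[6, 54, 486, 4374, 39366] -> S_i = 6*9^i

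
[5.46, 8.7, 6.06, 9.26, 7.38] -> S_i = Random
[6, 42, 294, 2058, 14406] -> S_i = 6*7^i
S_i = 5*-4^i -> [5, -20, 80, -320, 1280]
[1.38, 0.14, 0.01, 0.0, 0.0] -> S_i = 1.38*0.10^i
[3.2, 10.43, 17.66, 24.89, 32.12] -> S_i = 3.20 + 7.23*i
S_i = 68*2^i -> [68, 136, 272, 544, 1088]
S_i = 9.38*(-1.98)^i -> [9.38, -18.57, 36.77, -72.81, 144.17]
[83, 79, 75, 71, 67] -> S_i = 83 + -4*i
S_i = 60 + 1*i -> [60, 61, 62, 63, 64]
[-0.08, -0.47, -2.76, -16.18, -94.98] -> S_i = -0.08*5.87^i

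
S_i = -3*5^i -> [-3, -15, -75, -375, -1875]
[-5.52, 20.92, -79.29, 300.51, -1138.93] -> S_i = -5.52*(-3.79)^i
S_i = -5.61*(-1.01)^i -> [-5.61, 5.67, -5.72, 5.78, -5.84]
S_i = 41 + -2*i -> [41, 39, 37, 35, 33]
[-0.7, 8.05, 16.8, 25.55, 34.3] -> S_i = -0.70 + 8.75*i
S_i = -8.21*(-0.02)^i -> [-8.21, 0.16, -0.0, 0.0, -0.0]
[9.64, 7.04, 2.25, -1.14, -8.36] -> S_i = Random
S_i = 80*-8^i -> [80, -640, 5120, -40960, 327680]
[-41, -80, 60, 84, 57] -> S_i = Random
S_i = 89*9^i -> [89, 801, 7209, 64881, 583929]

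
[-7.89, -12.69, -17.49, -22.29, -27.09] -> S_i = -7.89 + -4.80*i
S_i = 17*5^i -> [17, 85, 425, 2125, 10625]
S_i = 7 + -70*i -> [7, -63, -133, -203, -273]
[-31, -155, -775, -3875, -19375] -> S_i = -31*5^i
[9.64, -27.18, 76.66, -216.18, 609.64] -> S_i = 9.64*(-2.82)^i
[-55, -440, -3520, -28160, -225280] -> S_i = -55*8^i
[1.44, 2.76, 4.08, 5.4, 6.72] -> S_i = 1.44 + 1.32*i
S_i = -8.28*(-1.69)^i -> [-8.28, 13.99, -23.65, 39.97, -67.54]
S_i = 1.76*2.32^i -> [1.76, 4.08, 9.47, 21.98, 50.99]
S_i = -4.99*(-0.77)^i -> [-4.99, 3.84, -2.96, 2.28, -1.75]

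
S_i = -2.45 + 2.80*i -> [-2.45, 0.35, 3.15, 5.95, 8.75]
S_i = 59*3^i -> [59, 177, 531, 1593, 4779]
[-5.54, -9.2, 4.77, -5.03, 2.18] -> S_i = Random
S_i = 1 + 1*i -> [1, 2, 3, 4, 5]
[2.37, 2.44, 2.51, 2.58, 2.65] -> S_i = 2.37 + 0.07*i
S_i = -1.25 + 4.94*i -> [-1.25, 3.69, 8.63, 13.57, 18.51]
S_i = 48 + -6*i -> [48, 42, 36, 30, 24]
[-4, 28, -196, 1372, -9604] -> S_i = -4*-7^i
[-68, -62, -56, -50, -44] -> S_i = -68 + 6*i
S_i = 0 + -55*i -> [0, -55, -110, -165, -220]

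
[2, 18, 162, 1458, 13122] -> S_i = 2*9^i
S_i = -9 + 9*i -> [-9, 0, 9, 18, 27]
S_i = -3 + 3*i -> [-3, 0, 3, 6, 9]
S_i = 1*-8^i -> [1, -8, 64, -512, 4096]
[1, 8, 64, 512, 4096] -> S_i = 1*8^i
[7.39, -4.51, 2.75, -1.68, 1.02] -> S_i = 7.39*(-0.61)^i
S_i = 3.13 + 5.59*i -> [3.13, 8.72, 14.31, 19.9, 25.49]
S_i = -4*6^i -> [-4, -24, -144, -864, -5184]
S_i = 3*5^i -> [3, 15, 75, 375, 1875]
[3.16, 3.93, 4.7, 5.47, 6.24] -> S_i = 3.16 + 0.77*i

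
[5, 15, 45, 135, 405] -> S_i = 5*3^i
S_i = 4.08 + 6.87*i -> [4.08, 10.95, 17.82, 24.69, 31.56]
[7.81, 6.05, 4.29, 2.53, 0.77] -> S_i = 7.81 + -1.76*i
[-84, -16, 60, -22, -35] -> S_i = Random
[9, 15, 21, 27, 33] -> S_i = 9 + 6*i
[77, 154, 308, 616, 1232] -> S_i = 77*2^i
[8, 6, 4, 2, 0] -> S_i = 8 + -2*i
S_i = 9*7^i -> [9, 63, 441, 3087, 21609]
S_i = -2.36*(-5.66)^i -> [-2.36, 13.36, -75.6, 427.92, -2422.02]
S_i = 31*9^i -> [31, 279, 2511, 22599, 203391]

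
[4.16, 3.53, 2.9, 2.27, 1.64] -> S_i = 4.16 + -0.63*i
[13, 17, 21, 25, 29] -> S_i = 13 + 4*i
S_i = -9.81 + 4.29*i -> [-9.81, -5.52, -1.23, 3.06, 7.35]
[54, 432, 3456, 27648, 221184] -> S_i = 54*8^i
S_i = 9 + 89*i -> [9, 98, 187, 276, 365]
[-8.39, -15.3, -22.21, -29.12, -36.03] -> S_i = -8.39 + -6.91*i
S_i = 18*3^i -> [18, 54, 162, 486, 1458]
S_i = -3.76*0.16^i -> [-3.76, -0.6, -0.1, -0.02, -0.0]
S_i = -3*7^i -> [-3, -21, -147, -1029, -7203]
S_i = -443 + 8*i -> [-443, -435, -427, -419, -411]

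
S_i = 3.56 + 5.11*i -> [3.56, 8.67, 13.78, 18.89, 24.0]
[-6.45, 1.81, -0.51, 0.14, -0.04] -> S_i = -6.45*(-0.28)^i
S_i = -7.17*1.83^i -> [-7.17, -13.12, -24.01, -43.94, -80.41]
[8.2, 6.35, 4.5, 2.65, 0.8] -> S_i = 8.20 + -1.85*i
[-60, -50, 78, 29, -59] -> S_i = Random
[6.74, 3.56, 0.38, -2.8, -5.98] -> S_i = 6.74 + -3.18*i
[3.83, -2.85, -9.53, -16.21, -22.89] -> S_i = 3.83 + -6.68*i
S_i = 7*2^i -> [7, 14, 28, 56, 112]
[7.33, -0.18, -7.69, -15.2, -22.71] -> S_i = 7.33 + -7.51*i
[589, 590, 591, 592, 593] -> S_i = 589 + 1*i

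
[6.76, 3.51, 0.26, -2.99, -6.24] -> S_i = 6.76 + -3.25*i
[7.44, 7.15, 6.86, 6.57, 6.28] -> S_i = 7.44 + -0.29*i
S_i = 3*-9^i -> [3, -27, 243, -2187, 19683]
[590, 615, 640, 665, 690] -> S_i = 590 + 25*i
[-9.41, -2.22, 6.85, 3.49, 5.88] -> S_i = Random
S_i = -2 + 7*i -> [-2, 5, 12, 19, 26]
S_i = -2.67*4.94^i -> [-2.67, -13.19, -65.16, -321.88, -1590.08]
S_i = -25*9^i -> [-25, -225, -2025, -18225, -164025]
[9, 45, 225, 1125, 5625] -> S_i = 9*5^i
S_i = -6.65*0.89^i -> [-6.65, -5.92, -5.27, -4.69, -4.17]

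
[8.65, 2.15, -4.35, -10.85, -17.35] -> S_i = 8.65 + -6.50*i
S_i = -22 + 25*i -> [-22, 3, 28, 53, 78]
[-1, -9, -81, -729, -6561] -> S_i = -1*9^i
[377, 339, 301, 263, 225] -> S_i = 377 + -38*i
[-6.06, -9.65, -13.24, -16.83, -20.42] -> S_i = -6.06 + -3.59*i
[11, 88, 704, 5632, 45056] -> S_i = 11*8^i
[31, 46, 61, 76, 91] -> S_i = 31 + 15*i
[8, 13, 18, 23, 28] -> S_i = 8 + 5*i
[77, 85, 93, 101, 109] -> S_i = 77 + 8*i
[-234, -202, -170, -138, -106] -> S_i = -234 + 32*i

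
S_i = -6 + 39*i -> [-6, 33, 72, 111, 150]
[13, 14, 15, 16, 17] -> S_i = 13 + 1*i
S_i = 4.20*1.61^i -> [4.2, 6.76, 10.89, 17.53, 28.22]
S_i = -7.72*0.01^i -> [-7.72, -0.08, -0.0, -0.0, -0.0]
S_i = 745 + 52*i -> [745, 797, 849, 901, 953]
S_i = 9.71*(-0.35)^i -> [9.71, -3.4, 1.19, -0.42, 0.15]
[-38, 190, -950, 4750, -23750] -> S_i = -38*-5^i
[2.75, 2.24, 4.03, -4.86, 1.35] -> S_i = Random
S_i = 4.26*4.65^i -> [4.26, 19.81, 92.11, 428.32, 1991.69]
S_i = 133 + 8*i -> [133, 141, 149, 157, 165]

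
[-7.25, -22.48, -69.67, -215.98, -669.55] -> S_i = -7.25*3.10^i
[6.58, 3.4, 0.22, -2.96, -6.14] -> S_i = 6.58 + -3.18*i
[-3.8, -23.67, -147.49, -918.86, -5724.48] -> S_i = -3.80*6.23^i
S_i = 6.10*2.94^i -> [6.1, 17.93, 52.73, 155.01, 455.74]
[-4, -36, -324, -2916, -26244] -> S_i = -4*9^i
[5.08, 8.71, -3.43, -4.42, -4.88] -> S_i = Random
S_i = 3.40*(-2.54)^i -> [3.4, -8.64, 21.94, -55.72, 141.52]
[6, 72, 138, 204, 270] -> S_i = 6 + 66*i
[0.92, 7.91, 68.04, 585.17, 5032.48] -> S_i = 0.92*8.60^i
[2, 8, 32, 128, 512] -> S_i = 2*4^i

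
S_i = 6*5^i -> [6, 30, 150, 750, 3750]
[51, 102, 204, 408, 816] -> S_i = 51*2^i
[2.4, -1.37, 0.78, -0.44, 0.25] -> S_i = 2.40*(-0.57)^i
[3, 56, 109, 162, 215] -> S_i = 3 + 53*i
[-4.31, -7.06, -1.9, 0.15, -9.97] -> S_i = Random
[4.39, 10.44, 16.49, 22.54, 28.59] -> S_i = 4.39 + 6.05*i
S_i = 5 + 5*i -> [5, 10, 15, 20, 25]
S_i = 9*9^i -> [9, 81, 729, 6561, 59049]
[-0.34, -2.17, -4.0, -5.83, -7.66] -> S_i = -0.34 + -1.83*i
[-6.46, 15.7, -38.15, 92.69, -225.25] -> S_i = -6.46*(-2.43)^i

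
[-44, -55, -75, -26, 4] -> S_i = Random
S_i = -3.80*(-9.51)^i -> [-3.8, 36.14, -343.67, 3268.32, -31081.76]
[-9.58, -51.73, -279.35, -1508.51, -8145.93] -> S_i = -9.58*5.40^i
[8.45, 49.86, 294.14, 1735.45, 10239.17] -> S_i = 8.45*5.90^i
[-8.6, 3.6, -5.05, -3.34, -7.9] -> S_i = Random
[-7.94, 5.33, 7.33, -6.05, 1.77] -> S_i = Random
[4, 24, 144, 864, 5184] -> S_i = 4*6^i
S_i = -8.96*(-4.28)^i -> [-8.96, 38.35, -164.13, 702.49, -3006.65]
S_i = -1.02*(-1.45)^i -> [-1.02, 1.48, -2.14, 3.11, -4.51]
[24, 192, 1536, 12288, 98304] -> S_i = 24*8^i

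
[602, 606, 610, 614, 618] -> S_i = 602 + 4*i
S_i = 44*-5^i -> [44, -220, 1100, -5500, 27500]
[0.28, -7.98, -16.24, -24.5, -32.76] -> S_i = 0.28 + -8.26*i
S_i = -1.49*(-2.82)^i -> [-1.49, 4.2, -11.85, 33.41, -94.23]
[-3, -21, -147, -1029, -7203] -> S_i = -3*7^i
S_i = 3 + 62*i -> [3, 65, 127, 189, 251]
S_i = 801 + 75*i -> [801, 876, 951, 1026, 1101]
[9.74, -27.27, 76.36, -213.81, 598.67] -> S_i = 9.74*(-2.80)^i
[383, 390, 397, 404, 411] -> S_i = 383 + 7*i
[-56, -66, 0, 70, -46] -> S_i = Random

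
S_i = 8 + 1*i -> [8, 9, 10, 11, 12]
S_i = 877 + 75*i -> [877, 952, 1027, 1102, 1177]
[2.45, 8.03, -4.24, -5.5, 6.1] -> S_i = Random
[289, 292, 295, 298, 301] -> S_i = 289 + 3*i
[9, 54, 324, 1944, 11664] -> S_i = 9*6^i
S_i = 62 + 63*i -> [62, 125, 188, 251, 314]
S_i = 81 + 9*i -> [81, 90, 99, 108, 117]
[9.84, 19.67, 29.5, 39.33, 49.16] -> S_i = 9.84 + 9.83*i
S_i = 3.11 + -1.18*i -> [3.11, 1.93, 0.75, -0.43, -1.61]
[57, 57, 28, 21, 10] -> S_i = Random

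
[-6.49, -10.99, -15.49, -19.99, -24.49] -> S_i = -6.49 + -4.50*i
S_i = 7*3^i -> [7, 21, 63, 189, 567]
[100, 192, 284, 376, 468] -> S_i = 100 + 92*i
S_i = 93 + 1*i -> [93, 94, 95, 96, 97]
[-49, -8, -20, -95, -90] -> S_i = Random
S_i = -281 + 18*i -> [-281, -263, -245, -227, -209]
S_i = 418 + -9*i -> [418, 409, 400, 391, 382]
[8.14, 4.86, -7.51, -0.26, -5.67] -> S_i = Random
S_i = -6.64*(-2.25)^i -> [-6.64, 14.94, -33.61, 75.63, -170.18]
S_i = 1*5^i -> [1, 5, 25, 125, 625]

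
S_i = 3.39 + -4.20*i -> [3.39, -0.81, -5.01, -9.21, -13.41]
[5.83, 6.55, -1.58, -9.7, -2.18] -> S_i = Random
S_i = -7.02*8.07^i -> [-7.02, -56.65, -457.18, -3689.42, -29773.59]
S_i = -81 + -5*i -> [-81, -86, -91, -96, -101]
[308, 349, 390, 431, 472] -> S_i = 308 + 41*i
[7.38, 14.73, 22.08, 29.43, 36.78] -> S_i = 7.38 + 7.35*i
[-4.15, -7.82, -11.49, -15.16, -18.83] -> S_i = -4.15 + -3.67*i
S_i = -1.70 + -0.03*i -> [-1.7, -1.73, -1.76, -1.79, -1.82]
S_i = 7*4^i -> [7, 28, 112, 448, 1792]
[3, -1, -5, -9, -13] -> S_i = 3 + -4*i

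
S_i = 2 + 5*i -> [2, 7, 12, 17, 22]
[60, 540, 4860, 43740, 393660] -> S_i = 60*9^i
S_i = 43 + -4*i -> [43, 39, 35, 31, 27]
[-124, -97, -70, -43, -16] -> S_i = -124 + 27*i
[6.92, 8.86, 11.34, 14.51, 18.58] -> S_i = 6.92*1.28^i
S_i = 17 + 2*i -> [17, 19, 21, 23, 25]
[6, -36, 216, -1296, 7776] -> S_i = 6*-6^i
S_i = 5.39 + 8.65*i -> [5.39, 14.04, 22.69, 31.34, 39.99]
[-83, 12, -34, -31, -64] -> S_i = Random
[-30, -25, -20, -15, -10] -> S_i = -30 + 5*i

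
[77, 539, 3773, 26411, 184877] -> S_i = 77*7^i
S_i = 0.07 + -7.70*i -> [0.07, -7.63, -15.33, -23.03, -30.73]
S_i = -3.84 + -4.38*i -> [-3.84, -8.22, -12.6, -16.98, -21.36]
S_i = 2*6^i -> [2, 12, 72, 432, 2592]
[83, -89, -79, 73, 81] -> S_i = Random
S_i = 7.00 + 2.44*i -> [7.0, 9.44, 11.88, 14.32, 16.76]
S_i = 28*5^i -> [28, 140, 700, 3500, 17500]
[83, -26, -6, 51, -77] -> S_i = Random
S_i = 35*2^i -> [35, 70, 140, 280, 560]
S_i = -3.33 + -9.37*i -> [-3.33, -12.7, -22.07, -31.44, -40.81]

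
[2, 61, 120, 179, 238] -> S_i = 2 + 59*i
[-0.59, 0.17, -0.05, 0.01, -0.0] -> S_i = -0.59*(-0.29)^i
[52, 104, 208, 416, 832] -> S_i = 52*2^i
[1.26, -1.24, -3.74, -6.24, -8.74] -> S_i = 1.26 + -2.50*i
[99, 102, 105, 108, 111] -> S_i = 99 + 3*i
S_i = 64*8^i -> [64, 512, 4096, 32768, 262144]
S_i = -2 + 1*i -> [-2, -1, 0, 1, 2]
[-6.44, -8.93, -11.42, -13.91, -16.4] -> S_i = -6.44 + -2.49*i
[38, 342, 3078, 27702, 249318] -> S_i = 38*9^i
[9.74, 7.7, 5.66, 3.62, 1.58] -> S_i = 9.74 + -2.04*i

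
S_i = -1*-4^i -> [-1, 4, -16, 64, -256]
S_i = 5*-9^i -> [5, -45, 405, -3645, 32805]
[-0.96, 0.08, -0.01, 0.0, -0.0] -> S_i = -0.96*(-0.08)^i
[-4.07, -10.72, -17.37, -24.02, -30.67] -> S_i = -4.07 + -6.65*i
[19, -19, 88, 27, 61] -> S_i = Random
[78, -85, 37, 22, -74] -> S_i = Random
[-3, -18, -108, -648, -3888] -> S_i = -3*6^i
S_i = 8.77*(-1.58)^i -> [8.77, -13.86, 21.89, -34.59, 54.65]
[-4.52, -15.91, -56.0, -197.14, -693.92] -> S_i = -4.52*3.52^i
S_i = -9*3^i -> [-9, -27, -81, -243, -729]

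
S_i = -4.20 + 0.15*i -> [-4.2, -4.05, -3.9, -3.75, -3.6]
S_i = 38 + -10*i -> [38, 28, 18, 8, -2]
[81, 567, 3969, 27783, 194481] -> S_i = 81*7^i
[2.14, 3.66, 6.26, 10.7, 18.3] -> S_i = 2.14*1.71^i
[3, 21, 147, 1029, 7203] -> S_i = 3*7^i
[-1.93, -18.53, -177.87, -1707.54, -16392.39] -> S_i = -1.93*9.60^i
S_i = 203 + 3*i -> [203, 206, 209, 212, 215]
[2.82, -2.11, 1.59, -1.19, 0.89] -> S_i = 2.82*(-0.75)^i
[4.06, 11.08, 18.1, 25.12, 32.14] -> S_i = 4.06 + 7.02*i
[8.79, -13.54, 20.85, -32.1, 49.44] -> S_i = 8.79*(-1.54)^i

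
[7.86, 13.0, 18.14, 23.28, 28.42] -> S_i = 7.86 + 5.14*i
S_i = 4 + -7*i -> [4, -3, -10, -17, -24]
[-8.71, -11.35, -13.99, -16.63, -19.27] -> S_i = -8.71 + -2.64*i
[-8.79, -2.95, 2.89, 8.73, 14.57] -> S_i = -8.79 + 5.84*i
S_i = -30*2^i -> [-30, -60, -120, -240, -480]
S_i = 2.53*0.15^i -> [2.53, 0.38, 0.06, 0.01, 0.0]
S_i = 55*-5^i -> [55, -275, 1375, -6875, 34375]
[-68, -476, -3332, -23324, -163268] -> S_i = -68*7^i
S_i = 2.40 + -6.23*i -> [2.4, -3.83, -10.06, -16.29, -22.52]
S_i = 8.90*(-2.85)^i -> [8.9, -25.36, 72.29, -206.03, 587.18]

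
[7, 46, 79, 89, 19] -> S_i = Random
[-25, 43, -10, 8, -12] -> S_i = Random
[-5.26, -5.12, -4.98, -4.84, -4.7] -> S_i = -5.26 + 0.14*i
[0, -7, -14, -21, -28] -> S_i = 0 + -7*i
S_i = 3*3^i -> [3, 9, 27, 81, 243]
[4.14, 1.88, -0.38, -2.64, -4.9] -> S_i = 4.14 + -2.26*i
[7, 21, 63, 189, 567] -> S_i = 7*3^i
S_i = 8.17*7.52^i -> [8.17, 61.44, 462.02, 3474.37, 26127.23]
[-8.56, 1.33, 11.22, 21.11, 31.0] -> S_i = -8.56 + 9.89*i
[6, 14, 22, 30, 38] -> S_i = 6 + 8*i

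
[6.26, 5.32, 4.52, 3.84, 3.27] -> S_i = 6.26*0.85^i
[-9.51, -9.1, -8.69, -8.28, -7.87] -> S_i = -9.51 + 0.41*i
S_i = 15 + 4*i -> [15, 19, 23, 27, 31]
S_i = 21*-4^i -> [21, -84, 336, -1344, 5376]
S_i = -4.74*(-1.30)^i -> [-4.74, 6.16, -8.01, 10.41, -13.54]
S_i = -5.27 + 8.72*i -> [-5.27, 3.45, 12.17, 20.89, 29.61]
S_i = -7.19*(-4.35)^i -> [-7.19, 31.28, -136.05, 591.83, -2574.46]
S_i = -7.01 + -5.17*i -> [-7.01, -12.18, -17.35, -22.52, -27.69]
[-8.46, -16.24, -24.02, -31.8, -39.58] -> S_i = -8.46 + -7.78*i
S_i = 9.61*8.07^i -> [9.61, 77.55, 625.85, 5050.61, 40758.44]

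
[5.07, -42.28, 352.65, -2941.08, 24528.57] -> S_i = 5.07*(-8.34)^i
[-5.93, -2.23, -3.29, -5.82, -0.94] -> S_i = Random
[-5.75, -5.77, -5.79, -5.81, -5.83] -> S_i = -5.75 + -0.02*i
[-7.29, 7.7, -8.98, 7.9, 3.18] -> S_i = Random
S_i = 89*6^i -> [89, 534, 3204, 19224, 115344]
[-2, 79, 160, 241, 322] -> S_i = -2 + 81*i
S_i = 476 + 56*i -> [476, 532, 588, 644, 700]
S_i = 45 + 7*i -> [45, 52, 59, 66, 73]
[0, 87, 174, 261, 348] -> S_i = 0 + 87*i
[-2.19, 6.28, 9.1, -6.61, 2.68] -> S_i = Random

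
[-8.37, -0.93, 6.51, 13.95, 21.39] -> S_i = -8.37 + 7.44*i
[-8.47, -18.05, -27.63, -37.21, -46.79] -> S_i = -8.47 + -9.58*i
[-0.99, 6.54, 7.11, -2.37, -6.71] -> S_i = Random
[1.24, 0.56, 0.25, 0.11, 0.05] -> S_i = 1.24*0.45^i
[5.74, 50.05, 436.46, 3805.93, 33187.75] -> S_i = 5.74*8.72^i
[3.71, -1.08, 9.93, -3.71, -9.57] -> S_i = Random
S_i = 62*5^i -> [62, 310, 1550, 7750, 38750]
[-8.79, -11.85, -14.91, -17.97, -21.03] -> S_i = -8.79 + -3.06*i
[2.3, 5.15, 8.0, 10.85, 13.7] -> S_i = 2.30 + 2.85*i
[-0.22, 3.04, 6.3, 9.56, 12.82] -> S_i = -0.22 + 3.26*i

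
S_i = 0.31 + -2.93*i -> [0.31, -2.62, -5.55, -8.48, -11.41]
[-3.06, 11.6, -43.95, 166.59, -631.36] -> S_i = -3.06*(-3.79)^i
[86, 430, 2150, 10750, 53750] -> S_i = 86*5^i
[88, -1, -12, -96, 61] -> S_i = Random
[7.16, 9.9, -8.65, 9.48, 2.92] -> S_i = Random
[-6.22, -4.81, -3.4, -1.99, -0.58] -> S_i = -6.22 + 1.41*i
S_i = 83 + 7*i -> [83, 90, 97, 104, 111]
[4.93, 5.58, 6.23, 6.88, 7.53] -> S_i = 4.93 + 0.65*i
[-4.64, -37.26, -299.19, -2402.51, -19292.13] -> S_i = -4.64*8.03^i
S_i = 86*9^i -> [86, 774, 6966, 62694, 564246]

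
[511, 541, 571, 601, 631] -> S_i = 511 + 30*i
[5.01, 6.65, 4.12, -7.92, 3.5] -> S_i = Random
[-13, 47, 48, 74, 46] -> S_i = Random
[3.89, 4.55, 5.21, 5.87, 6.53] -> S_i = 3.89 + 0.66*i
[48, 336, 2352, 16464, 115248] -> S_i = 48*7^i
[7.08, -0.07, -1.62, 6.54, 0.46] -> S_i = Random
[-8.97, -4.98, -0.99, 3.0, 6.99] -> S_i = -8.97 + 3.99*i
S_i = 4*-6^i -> [4, -24, 144, -864, 5184]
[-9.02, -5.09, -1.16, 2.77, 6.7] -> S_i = -9.02 + 3.93*i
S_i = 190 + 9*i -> [190, 199, 208, 217, 226]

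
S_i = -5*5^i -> [-5, -25, -125, -625, -3125]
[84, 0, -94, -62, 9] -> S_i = Random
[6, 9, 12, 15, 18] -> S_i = 6 + 3*i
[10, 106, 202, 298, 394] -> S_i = 10 + 96*i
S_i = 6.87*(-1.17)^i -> [6.87, -8.04, 9.4, -11.0, 12.87]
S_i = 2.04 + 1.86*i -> [2.04, 3.9, 5.76, 7.62, 9.48]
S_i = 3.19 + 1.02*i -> [3.19, 4.21, 5.23, 6.25, 7.27]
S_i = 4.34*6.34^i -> [4.34, 27.52, 174.45, 1106.01, 7012.08]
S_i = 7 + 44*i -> [7, 51, 95, 139, 183]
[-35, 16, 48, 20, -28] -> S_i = Random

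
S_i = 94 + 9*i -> [94, 103, 112, 121, 130]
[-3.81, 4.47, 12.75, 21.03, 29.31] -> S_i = -3.81 + 8.28*i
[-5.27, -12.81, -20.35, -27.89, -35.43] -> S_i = -5.27 + -7.54*i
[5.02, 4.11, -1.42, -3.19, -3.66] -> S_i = Random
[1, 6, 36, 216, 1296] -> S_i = 1*6^i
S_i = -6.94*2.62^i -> [-6.94, -18.18, -47.64, -124.81, -327.01]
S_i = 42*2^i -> [42, 84, 168, 336, 672]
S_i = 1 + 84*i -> [1, 85, 169, 253, 337]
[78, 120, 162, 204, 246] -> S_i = 78 + 42*i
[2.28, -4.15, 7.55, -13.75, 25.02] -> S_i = 2.28*(-1.82)^i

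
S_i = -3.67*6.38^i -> [-3.67, -23.41, -149.39, -953.08, -6080.63]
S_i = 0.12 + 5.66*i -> [0.12, 5.78, 11.44, 17.1, 22.76]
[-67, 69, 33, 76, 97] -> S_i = Random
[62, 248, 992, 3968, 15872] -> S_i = 62*4^i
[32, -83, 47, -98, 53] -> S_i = Random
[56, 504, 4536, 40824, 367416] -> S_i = 56*9^i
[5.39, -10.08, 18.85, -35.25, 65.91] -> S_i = 5.39*(-1.87)^i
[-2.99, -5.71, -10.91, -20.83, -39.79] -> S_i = -2.99*1.91^i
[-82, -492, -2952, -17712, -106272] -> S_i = -82*6^i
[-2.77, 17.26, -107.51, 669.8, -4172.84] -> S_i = -2.77*(-6.23)^i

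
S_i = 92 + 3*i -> [92, 95, 98, 101, 104]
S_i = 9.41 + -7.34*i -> [9.41, 2.07, -5.27, -12.61, -19.95]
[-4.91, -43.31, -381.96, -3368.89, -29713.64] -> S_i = -4.91*8.82^i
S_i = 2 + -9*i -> [2, -7, -16, -25, -34]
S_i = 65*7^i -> [65, 455, 3185, 22295, 156065]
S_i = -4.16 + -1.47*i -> [-4.16, -5.63, -7.1, -8.57, -10.04]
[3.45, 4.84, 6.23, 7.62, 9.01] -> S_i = 3.45 + 1.39*i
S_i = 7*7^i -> [7, 49, 343, 2401, 16807]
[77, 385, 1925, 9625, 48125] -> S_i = 77*5^i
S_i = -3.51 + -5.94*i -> [-3.51, -9.45, -15.39, -21.33, -27.27]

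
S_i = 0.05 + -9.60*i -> [0.05, -9.55, -19.15, -28.75, -38.35]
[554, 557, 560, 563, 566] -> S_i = 554 + 3*i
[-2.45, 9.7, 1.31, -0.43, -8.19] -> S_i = Random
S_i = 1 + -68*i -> [1, -67, -135, -203, -271]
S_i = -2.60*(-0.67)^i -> [-2.6, 1.74, -1.17, 0.78, -0.52]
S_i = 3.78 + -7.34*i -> [3.78, -3.56, -10.9, -18.24, -25.58]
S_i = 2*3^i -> [2, 6, 18, 54, 162]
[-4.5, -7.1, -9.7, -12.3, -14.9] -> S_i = -4.50 + -2.60*i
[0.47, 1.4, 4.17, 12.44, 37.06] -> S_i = 0.47*2.98^i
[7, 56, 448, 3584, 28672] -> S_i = 7*8^i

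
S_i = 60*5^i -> [60, 300, 1500, 7500, 37500]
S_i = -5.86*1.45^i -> [-5.86, -8.5, -12.32, -17.86, -25.9]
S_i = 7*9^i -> [7, 63, 567, 5103, 45927]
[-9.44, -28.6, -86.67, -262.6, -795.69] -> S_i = -9.44*3.03^i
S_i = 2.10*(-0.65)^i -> [2.1, -1.37, 0.89, -0.58, 0.37]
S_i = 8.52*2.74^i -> [8.52, 23.34, 63.96, 175.26, 480.22]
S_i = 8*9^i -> [8, 72, 648, 5832, 52488]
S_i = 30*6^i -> [30, 180, 1080, 6480, 38880]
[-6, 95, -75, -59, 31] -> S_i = Random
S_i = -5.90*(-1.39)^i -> [-5.9, 8.2, -11.4, 15.85, -22.02]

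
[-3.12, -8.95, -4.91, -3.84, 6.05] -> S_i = Random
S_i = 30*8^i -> [30, 240, 1920, 15360, 122880]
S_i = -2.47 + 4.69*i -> [-2.47, 2.22, 6.91, 11.6, 16.29]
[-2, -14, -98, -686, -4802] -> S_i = -2*7^i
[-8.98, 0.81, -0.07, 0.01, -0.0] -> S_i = -8.98*(-0.09)^i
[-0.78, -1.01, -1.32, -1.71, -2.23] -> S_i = -0.78*1.30^i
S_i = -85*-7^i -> [-85, 595, -4165, 29155, -204085]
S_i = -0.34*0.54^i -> [-0.34, -0.18, -0.1, -0.05, -0.03]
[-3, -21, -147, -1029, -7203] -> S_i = -3*7^i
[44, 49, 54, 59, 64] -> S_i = 44 + 5*i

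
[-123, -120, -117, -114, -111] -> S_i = -123 + 3*i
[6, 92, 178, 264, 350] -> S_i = 6 + 86*i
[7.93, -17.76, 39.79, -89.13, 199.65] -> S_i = 7.93*(-2.24)^i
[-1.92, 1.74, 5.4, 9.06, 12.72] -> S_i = -1.92 + 3.66*i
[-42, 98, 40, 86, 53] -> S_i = Random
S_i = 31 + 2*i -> [31, 33, 35, 37, 39]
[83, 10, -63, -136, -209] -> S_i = 83 + -73*i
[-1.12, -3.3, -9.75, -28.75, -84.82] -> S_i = -1.12*2.95^i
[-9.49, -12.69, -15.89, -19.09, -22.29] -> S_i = -9.49 + -3.20*i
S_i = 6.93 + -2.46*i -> [6.93, 4.47, 2.01, -0.45, -2.91]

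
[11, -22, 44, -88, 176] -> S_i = 11*-2^i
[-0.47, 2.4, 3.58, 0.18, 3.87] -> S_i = Random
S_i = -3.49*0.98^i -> [-3.49, -3.42, -3.35, -3.28, -3.22]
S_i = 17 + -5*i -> [17, 12, 7, 2, -3]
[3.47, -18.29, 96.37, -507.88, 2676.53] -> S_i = 3.47*(-5.27)^i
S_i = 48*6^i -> [48, 288, 1728, 10368, 62208]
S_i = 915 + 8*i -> [915, 923, 931, 939, 947]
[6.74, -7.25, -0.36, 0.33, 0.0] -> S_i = Random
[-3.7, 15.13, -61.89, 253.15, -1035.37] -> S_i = -3.70*(-4.09)^i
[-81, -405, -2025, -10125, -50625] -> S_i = -81*5^i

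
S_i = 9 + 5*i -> [9, 14, 19, 24, 29]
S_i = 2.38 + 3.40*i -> [2.38, 5.78, 9.18, 12.58, 15.98]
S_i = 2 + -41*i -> [2, -39, -80, -121, -162]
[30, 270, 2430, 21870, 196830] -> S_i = 30*9^i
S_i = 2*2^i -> [2, 4, 8, 16, 32]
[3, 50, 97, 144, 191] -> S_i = 3 + 47*i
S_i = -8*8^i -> [-8, -64, -512, -4096, -32768]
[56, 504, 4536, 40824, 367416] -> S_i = 56*9^i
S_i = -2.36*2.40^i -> [-2.36, -5.66, -13.59, -32.62, -78.3]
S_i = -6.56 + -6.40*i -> [-6.56, -12.96, -19.36, -25.76, -32.16]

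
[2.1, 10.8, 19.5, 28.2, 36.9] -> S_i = 2.10 + 8.70*i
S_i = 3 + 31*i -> [3, 34, 65, 96, 127]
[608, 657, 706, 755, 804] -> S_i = 608 + 49*i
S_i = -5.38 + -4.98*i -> [-5.38, -10.36, -15.34, -20.32, -25.3]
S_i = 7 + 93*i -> [7, 100, 193, 286, 379]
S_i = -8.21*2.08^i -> [-8.21, -17.08, -35.52, -73.88, -153.67]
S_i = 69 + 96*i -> [69, 165, 261, 357, 453]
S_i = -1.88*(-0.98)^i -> [-1.88, 1.84, -1.81, 1.77, -1.73]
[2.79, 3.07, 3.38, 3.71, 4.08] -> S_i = 2.79*1.10^i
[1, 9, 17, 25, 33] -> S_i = 1 + 8*i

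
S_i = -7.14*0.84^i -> [-7.14, -6.0, -5.04, -4.23, -3.55]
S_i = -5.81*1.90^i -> [-5.81, -11.04, -20.97, -39.85, -75.72]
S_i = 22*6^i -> [22, 132, 792, 4752, 28512]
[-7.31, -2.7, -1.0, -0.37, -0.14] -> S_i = -7.31*0.37^i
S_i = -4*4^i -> [-4, -16, -64, -256, -1024]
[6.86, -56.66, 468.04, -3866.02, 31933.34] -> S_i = 6.86*(-8.26)^i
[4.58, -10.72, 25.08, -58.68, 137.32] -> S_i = 4.58*(-2.34)^i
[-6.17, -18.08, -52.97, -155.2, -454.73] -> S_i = -6.17*2.93^i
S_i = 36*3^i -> [36, 108, 324, 972, 2916]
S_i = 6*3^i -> [6, 18, 54, 162, 486]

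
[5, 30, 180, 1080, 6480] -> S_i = 5*6^i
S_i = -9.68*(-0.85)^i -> [-9.68, 8.23, -6.99, 5.94, -5.05]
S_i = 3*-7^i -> [3, -21, 147, -1029, 7203]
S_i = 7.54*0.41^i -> [7.54, 3.09, 1.27, 0.52, 0.21]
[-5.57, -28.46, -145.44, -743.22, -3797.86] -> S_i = -5.57*5.11^i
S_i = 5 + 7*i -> [5, 12, 19, 26, 33]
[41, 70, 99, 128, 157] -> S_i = 41 + 29*i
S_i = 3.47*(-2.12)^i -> [3.47, -7.36, 15.6, -33.06, 70.09]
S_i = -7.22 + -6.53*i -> [-7.22, -13.75, -20.28, -26.81, -33.34]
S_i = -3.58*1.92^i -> [-3.58, -6.87, -13.2, -25.34, -48.65]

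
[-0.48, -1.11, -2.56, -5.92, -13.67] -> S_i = -0.48*2.31^i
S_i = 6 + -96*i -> [6, -90, -186, -282, -378]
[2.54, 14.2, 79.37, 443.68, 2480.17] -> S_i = 2.54*5.59^i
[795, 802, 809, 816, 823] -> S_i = 795 + 7*i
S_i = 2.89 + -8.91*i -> [2.89, -6.02, -14.93, -23.84, -32.75]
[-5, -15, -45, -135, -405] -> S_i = -5*3^i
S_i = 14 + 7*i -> [14, 21, 28, 35, 42]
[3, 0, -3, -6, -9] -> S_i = 3 + -3*i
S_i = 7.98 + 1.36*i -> [7.98, 9.34, 10.7, 12.06, 13.42]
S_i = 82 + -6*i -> [82, 76, 70, 64, 58]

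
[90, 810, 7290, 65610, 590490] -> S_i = 90*9^i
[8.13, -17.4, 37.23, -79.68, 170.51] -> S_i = 8.13*(-2.14)^i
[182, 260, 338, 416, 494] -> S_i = 182 + 78*i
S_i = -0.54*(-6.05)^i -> [-0.54, 3.27, -19.77, 119.58, -723.46]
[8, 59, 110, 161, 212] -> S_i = 8 + 51*i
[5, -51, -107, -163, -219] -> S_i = 5 + -56*i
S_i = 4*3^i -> [4, 12, 36, 108, 324]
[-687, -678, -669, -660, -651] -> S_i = -687 + 9*i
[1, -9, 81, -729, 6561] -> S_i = 1*-9^i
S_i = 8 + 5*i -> [8, 13, 18, 23, 28]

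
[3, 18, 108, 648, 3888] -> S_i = 3*6^i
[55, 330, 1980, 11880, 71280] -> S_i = 55*6^i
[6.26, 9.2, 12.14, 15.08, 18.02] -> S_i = 6.26 + 2.94*i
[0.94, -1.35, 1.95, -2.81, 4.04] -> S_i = 0.94*(-1.44)^i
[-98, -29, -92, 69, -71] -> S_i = Random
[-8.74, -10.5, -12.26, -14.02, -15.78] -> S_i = -8.74 + -1.76*i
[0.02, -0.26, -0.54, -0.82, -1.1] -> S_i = 0.02 + -0.28*i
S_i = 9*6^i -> [9, 54, 324, 1944, 11664]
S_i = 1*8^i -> [1, 8, 64, 512, 4096]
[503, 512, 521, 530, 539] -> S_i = 503 + 9*i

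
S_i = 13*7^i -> [13, 91, 637, 4459, 31213]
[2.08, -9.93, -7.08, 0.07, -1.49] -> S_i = Random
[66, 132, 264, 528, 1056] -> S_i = 66*2^i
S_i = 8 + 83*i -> [8, 91, 174, 257, 340]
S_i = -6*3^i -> [-6, -18, -54, -162, -486]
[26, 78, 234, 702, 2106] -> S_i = 26*3^i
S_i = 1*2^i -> [1, 2, 4, 8, 16]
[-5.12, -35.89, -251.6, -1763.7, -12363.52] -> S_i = -5.12*7.01^i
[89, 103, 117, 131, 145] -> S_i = 89 + 14*i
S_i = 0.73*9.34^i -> [0.73, 6.82, 63.68, 594.79, 5555.34]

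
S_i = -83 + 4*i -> [-83, -79, -75, -71, -67]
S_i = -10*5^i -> [-10, -50, -250, -1250, -6250]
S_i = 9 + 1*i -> [9, 10, 11, 12, 13]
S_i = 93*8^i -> [93, 744, 5952, 47616, 380928]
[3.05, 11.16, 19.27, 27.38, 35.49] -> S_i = 3.05 + 8.11*i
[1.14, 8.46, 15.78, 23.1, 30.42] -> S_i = 1.14 + 7.32*i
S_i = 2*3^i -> [2, 6, 18, 54, 162]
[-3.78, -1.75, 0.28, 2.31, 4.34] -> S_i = -3.78 + 2.03*i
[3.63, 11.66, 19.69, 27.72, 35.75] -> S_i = 3.63 + 8.03*i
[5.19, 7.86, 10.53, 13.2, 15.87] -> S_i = 5.19 + 2.67*i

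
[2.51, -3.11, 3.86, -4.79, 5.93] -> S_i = 2.51*(-1.24)^i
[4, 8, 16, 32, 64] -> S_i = 4*2^i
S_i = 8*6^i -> [8, 48, 288, 1728, 10368]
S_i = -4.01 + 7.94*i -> [-4.01, 3.93, 11.87, 19.81, 27.75]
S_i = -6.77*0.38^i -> [-6.77, -2.57, -0.98, -0.37, -0.14]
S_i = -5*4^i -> [-5, -20, -80, -320, -1280]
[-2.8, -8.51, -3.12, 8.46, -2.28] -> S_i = Random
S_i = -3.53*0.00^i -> [-3.53, -0.0, -0.0, -0.0, -0.0]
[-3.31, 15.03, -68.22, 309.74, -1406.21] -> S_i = -3.31*(-4.54)^i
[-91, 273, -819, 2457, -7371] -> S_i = -91*-3^i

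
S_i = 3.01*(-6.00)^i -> [3.01, -18.06, 108.36, -650.16, 3900.96]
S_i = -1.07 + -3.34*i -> [-1.07, -4.41, -7.75, -11.09, -14.43]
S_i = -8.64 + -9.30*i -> [-8.64, -17.94, -27.24, -36.54, -45.84]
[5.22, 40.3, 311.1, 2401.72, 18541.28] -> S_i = 5.22*7.72^i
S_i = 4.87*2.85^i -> [4.87, 13.88, 39.56, 112.74, 321.3]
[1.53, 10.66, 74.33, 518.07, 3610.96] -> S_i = 1.53*6.97^i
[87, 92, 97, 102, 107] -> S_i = 87 + 5*i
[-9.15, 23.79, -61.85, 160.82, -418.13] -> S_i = -9.15*(-2.60)^i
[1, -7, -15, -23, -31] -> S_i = 1 + -8*i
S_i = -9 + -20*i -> [-9, -29, -49, -69, -89]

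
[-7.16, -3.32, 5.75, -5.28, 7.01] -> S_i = Random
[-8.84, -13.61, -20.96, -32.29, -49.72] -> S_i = -8.84*1.54^i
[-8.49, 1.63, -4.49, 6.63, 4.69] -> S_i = Random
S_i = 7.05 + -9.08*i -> [7.05, -2.03, -11.11, -20.19, -29.27]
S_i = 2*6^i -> [2, 12, 72, 432, 2592]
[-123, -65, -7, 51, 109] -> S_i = -123 + 58*i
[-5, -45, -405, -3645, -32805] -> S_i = -5*9^i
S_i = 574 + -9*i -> [574, 565, 556, 547, 538]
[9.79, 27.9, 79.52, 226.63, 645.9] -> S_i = 9.79*2.85^i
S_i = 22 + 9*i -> [22, 31, 40, 49, 58]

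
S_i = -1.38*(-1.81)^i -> [-1.38, 2.5, -4.52, 8.18, -14.81]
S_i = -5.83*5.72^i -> [-5.83, -33.35, -190.75, -1091.08, -6240.98]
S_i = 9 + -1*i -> [9, 8, 7, 6, 5]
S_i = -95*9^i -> [-95, -855, -7695, -69255, -623295]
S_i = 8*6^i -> [8, 48, 288, 1728, 10368]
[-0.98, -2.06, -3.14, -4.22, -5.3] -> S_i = -0.98 + -1.08*i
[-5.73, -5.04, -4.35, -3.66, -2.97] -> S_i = -5.73 + 0.69*i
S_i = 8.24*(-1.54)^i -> [8.24, -12.69, 19.54, -30.09, 46.35]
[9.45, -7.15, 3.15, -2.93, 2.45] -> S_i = Random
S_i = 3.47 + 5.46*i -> [3.47, 8.93, 14.39, 19.85, 25.31]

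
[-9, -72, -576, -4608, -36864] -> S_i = -9*8^i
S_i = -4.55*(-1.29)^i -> [-4.55, 5.87, -7.57, 9.77, -12.6]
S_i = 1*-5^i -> [1, -5, 25, -125, 625]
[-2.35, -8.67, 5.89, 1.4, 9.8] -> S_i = Random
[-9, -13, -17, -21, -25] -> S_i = -9 + -4*i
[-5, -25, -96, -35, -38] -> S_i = Random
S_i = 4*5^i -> [4, 20, 100, 500, 2500]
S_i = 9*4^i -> [9, 36, 144, 576, 2304]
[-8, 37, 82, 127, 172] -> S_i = -8 + 45*i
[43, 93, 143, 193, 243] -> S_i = 43 + 50*i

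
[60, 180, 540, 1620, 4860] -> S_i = 60*3^i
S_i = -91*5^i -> [-91, -455, -2275, -11375, -56875]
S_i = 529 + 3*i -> [529, 532, 535, 538, 541]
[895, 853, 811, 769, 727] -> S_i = 895 + -42*i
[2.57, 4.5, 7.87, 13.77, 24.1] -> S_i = 2.57*1.75^i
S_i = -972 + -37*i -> [-972, -1009, -1046, -1083, -1120]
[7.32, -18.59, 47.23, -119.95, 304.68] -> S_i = 7.32*(-2.54)^i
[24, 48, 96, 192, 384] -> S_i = 24*2^i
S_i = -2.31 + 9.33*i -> [-2.31, 7.02, 16.35, 25.68, 35.01]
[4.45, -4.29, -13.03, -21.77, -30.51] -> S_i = 4.45 + -8.74*i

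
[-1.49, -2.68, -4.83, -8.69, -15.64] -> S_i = -1.49*1.80^i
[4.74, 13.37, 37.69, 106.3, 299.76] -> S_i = 4.74*2.82^i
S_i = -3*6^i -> [-3, -18, -108, -648, -3888]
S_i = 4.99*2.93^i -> [4.99, 14.62, 42.84, 125.52, 367.77]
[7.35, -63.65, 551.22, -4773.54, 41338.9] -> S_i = 7.35*(-8.66)^i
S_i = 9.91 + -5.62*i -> [9.91, 4.29, -1.33, -6.95, -12.57]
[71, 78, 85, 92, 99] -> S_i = 71 + 7*i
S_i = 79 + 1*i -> [79, 80, 81, 82, 83]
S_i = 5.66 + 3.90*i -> [5.66, 9.56, 13.46, 17.36, 21.26]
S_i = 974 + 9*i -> [974, 983, 992, 1001, 1010]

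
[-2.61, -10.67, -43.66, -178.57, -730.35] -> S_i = -2.61*4.09^i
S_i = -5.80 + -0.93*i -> [-5.8, -6.73, -7.66, -8.59, -9.52]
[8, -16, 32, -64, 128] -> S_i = 8*-2^i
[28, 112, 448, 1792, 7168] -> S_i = 28*4^i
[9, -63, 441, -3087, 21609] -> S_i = 9*-7^i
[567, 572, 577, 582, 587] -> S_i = 567 + 5*i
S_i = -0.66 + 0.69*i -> [-0.66, 0.03, 0.72, 1.41, 2.1]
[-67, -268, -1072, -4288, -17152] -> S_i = -67*4^i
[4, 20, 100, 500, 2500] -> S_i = 4*5^i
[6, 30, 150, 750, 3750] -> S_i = 6*5^i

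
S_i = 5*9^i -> [5, 45, 405, 3645, 32805]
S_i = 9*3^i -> [9, 27, 81, 243, 729]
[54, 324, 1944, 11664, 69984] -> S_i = 54*6^i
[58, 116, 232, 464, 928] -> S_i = 58*2^i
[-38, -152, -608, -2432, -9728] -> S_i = -38*4^i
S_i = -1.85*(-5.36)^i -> [-1.85, 9.92, -53.15, 284.88, -1526.97]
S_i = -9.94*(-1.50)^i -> [-9.94, 14.91, -22.36, 33.55, -50.32]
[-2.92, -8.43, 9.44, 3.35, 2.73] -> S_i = Random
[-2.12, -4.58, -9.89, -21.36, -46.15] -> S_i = -2.12*2.16^i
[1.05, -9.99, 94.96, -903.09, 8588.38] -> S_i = 1.05*(-9.51)^i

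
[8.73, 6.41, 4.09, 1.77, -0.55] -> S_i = 8.73 + -2.32*i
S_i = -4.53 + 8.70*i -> [-4.53, 4.17, 12.87, 21.57, 30.27]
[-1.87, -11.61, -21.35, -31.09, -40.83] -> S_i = -1.87 + -9.74*i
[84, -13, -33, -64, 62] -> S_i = Random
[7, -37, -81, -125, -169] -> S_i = 7 + -44*i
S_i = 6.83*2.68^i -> [6.83, 18.3, 49.06, 131.47, 352.34]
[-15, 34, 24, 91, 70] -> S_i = Random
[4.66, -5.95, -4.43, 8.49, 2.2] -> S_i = Random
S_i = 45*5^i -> [45, 225, 1125, 5625, 28125]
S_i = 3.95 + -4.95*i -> [3.95, -1.0, -5.95, -10.9, -15.85]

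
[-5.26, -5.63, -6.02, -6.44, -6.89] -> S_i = -5.26*1.07^i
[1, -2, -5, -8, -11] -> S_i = 1 + -3*i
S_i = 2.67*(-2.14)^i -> [2.67, -5.71, 12.23, -26.17, 56.0]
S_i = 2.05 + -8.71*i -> [2.05, -6.66, -15.37, -24.08, -32.79]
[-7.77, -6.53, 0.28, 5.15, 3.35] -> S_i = Random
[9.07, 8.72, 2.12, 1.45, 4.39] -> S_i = Random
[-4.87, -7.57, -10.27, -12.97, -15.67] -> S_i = -4.87 + -2.70*i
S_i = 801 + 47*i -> [801, 848, 895, 942, 989]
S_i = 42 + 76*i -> [42, 118, 194, 270, 346]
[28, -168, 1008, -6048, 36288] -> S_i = 28*-6^i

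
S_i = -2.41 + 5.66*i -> [-2.41, 3.25, 8.91, 14.57, 20.23]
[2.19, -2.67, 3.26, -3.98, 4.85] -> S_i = 2.19*(-1.22)^i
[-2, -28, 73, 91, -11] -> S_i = Random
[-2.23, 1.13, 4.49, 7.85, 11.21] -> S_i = -2.23 + 3.36*i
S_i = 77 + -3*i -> [77, 74, 71, 68, 65]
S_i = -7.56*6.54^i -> [-7.56, -49.44, -323.35, -2114.73, -13830.34]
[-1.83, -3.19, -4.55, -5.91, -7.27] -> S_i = -1.83 + -1.36*i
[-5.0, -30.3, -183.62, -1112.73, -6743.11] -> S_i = -5.00*6.06^i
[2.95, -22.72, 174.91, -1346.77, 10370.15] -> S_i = 2.95*(-7.70)^i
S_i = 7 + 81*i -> [7, 88, 169, 250, 331]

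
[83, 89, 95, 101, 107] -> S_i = 83 + 6*i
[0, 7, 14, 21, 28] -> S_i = 0 + 7*i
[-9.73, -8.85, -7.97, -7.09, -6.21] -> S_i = -9.73 + 0.88*i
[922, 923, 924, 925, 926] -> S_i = 922 + 1*i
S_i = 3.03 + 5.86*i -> [3.03, 8.89, 14.75, 20.61, 26.47]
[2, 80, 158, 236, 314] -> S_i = 2 + 78*i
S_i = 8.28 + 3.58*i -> [8.28, 11.86, 15.44, 19.02, 22.6]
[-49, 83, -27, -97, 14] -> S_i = Random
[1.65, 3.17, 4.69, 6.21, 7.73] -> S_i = 1.65 + 1.52*i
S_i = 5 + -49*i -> [5, -44, -93, -142, -191]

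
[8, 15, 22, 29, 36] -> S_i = 8 + 7*i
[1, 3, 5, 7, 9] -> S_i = 1 + 2*i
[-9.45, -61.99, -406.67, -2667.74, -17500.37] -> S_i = -9.45*6.56^i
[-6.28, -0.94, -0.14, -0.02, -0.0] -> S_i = -6.28*0.15^i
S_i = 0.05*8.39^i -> [0.05, 0.42, 3.52, 29.53, 247.75]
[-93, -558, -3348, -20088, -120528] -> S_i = -93*6^i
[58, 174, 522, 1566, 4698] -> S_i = 58*3^i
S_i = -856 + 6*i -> [-856, -850, -844, -838, -832]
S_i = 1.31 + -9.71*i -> [1.31, -8.4, -18.11, -27.82, -37.53]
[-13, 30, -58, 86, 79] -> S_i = Random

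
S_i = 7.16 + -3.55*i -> [7.16, 3.61, 0.06, -3.49, -7.04]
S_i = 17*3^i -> [17, 51, 153, 459, 1377]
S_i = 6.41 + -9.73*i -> [6.41, -3.32, -13.05, -22.78, -32.51]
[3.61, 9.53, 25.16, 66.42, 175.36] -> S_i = 3.61*2.64^i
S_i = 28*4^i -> [28, 112, 448, 1792, 7168]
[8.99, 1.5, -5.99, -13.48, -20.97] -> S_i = 8.99 + -7.49*i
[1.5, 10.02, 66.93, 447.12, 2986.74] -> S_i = 1.50*6.68^i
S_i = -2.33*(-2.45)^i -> [-2.33, 5.71, -13.99, 34.27, -83.95]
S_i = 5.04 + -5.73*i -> [5.04, -0.69, -6.42, -12.15, -17.88]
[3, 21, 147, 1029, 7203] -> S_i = 3*7^i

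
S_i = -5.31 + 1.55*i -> [-5.31, -3.76, -2.21, -0.66, 0.89]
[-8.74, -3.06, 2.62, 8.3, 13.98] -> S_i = -8.74 + 5.68*i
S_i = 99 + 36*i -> [99, 135, 171, 207, 243]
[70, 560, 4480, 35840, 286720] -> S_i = 70*8^i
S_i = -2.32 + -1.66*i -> [-2.32, -3.98, -5.64, -7.3, -8.96]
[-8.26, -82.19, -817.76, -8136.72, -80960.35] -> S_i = -8.26*9.95^i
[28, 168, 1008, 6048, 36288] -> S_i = 28*6^i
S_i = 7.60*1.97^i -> [7.6, 14.97, 29.49, 58.1, 114.47]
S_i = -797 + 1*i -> [-797, -796, -795, -794, -793]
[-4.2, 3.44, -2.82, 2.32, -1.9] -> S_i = -4.20*(-0.82)^i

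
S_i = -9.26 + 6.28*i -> [-9.26, -2.98, 3.3, 9.58, 15.86]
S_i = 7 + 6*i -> [7, 13, 19, 25, 31]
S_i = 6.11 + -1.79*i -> [6.11, 4.32, 2.53, 0.74, -1.05]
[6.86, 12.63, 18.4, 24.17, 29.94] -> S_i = 6.86 + 5.77*i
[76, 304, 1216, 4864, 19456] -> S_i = 76*4^i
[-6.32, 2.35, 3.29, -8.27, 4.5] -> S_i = Random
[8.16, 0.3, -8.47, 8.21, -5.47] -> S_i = Random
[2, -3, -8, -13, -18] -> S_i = 2 + -5*i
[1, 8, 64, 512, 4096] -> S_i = 1*8^i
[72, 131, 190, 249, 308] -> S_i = 72 + 59*i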